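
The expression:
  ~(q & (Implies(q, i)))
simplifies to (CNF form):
~i | ~q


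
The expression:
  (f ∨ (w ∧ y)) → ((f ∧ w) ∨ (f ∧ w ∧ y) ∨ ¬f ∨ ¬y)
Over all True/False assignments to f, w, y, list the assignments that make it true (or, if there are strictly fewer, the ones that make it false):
is false only for:
  f=True, w=False, y=True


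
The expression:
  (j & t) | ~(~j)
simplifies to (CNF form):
j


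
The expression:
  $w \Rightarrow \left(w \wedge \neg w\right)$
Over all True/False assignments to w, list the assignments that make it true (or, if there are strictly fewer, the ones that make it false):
is true only for:
  w=False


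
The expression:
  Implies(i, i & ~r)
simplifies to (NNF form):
~i | ~r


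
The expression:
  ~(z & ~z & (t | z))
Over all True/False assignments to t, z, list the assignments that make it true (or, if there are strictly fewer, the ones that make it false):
is always true.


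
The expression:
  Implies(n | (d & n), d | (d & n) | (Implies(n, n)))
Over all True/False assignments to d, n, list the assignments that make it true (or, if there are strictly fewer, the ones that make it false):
is always true.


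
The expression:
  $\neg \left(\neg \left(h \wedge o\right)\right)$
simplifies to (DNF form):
$h \wedge o$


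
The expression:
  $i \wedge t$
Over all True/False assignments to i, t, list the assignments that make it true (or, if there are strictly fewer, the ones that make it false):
is true only for:
  i=True, t=True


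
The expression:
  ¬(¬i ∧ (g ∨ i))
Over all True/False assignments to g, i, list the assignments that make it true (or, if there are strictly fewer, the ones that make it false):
is false only for:
  g=True, i=False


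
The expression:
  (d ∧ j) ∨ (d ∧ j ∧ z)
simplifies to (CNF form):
d ∧ j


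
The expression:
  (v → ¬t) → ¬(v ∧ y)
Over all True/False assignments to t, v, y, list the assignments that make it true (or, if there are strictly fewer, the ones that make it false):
is false only for:
  t=False, v=True, y=True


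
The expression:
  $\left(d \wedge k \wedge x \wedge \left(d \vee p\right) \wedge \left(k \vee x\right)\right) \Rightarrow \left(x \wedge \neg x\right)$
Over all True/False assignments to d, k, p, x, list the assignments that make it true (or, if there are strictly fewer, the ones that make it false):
is false only for:
  d=True, k=True, p=False, x=True;
  d=True, k=True, p=True, x=True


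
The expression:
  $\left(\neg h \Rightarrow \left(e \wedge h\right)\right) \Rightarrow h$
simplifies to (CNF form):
$\text{True}$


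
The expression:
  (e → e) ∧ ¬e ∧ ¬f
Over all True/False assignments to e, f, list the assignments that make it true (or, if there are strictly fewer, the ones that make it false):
is true only for:
  e=False, f=False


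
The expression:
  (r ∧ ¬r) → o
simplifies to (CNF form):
True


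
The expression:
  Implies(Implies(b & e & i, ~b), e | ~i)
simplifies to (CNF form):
e | ~i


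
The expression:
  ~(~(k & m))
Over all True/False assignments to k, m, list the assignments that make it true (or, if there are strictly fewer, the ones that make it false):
is true only for:
  k=True, m=True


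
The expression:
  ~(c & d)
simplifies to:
~c | ~d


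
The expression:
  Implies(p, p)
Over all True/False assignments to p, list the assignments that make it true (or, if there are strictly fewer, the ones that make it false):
is always true.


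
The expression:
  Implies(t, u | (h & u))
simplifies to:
u | ~t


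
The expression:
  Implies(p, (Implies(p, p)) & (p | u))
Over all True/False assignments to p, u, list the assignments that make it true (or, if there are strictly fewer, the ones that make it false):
is always true.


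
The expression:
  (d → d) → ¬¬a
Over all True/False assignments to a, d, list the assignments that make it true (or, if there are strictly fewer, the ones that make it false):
is true only for:
  a=True, d=False;
  a=True, d=True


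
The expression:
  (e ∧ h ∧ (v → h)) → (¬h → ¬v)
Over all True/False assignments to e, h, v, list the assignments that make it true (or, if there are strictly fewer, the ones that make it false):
is always true.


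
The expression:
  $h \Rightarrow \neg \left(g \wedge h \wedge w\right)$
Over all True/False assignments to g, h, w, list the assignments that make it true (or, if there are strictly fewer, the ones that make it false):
is false only for:
  g=True, h=True, w=True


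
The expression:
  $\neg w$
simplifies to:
$\neg w$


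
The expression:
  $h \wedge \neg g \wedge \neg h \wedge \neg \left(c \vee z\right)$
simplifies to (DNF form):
$\text{False}$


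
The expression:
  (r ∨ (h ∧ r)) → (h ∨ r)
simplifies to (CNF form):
True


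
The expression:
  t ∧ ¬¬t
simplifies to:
t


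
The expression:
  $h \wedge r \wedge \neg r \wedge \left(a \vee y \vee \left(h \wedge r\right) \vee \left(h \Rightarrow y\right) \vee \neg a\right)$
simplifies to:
$\text{False}$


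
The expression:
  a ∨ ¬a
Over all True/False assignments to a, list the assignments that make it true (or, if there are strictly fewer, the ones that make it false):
is always true.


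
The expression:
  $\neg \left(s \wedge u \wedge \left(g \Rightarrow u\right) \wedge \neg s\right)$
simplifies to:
$\text{True}$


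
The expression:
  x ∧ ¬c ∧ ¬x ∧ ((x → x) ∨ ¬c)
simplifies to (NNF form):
False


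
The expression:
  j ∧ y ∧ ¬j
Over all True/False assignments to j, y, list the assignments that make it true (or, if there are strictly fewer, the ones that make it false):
is never true.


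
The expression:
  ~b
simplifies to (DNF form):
~b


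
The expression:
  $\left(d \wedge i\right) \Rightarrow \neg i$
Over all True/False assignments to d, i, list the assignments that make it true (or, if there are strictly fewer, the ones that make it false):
is false only for:
  d=True, i=True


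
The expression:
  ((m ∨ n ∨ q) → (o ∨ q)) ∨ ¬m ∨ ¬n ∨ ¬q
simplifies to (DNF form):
True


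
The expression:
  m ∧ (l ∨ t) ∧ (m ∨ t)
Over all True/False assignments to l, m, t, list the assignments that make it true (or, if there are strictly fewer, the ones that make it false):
is true only for:
  l=False, m=True, t=True;
  l=True, m=True, t=False;
  l=True, m=True, t=True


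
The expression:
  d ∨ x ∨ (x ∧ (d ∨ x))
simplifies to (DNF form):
d ∨ x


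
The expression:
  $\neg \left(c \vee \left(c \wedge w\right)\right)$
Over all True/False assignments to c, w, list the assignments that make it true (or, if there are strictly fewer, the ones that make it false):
is true only for:
  c=False, w=False;
  c=False, w=True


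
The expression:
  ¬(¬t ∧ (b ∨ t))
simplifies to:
t ∨ ¬b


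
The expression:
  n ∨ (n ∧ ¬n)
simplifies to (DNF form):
n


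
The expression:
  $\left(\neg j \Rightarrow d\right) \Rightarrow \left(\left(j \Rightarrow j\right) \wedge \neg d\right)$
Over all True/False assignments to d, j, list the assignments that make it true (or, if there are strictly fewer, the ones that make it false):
is true only for:
  d=False, j=False;
  d=False, j=True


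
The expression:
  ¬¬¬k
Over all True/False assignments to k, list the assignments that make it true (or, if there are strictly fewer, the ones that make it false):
is true only for:
  k=False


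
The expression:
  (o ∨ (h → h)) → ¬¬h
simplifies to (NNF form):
h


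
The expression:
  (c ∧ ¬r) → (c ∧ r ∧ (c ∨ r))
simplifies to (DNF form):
r ∨ ¬c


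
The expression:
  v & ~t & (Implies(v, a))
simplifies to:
a & v & ~t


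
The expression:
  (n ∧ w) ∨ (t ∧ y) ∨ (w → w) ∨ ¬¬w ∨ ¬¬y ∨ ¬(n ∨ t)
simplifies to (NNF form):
True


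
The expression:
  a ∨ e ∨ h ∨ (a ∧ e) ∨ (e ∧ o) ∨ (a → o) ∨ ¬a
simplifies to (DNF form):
True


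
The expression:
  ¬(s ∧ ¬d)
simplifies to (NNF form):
d ∨ ¬s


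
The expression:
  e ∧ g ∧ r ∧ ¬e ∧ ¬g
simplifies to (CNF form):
False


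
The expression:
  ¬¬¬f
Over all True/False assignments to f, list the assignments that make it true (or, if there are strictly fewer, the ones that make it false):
is true only for:
  f=False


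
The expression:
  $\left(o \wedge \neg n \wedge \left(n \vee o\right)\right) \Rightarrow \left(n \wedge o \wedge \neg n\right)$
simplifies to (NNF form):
$n \vee \neg o$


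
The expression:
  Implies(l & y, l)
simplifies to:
True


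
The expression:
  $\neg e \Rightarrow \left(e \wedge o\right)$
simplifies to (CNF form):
$e$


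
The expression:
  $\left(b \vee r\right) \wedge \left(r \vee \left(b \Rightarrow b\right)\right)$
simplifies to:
$b \vee r$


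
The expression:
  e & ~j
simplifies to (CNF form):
e & ~j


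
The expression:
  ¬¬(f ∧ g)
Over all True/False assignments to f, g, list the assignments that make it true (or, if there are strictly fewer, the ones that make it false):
is true only for:
  f=True, g=True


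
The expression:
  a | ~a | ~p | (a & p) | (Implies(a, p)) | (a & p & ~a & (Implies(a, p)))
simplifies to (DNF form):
True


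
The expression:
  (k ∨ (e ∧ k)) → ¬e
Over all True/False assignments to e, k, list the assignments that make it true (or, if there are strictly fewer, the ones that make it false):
is false only for:
  e=True, k=True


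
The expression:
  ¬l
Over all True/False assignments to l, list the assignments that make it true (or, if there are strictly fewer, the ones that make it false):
is true only for:
  l=False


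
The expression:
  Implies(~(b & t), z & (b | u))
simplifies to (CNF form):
(b | u) & (b | z) & (t | z)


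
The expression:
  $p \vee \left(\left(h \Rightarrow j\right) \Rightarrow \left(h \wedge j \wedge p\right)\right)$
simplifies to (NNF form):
$p \vee \left(h \wedge \neg j\right)$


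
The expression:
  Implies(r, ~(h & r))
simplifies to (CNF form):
~h | ~r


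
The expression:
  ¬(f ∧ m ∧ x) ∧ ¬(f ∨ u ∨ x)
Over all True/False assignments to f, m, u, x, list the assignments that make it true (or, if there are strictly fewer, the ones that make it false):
is true only for:
  f=False, m=False, u=False, x=False;
  f=False, m=True, u=False, x=False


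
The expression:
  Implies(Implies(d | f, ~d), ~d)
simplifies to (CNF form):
True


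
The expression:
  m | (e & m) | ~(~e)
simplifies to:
e | m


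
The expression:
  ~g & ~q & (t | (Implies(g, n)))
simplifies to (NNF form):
~g & ~q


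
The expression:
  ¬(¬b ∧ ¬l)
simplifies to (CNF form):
b ∨ l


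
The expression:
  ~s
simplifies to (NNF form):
~s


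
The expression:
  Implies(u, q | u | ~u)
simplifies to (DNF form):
True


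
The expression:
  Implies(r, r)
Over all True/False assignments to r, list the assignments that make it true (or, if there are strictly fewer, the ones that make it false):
is always true.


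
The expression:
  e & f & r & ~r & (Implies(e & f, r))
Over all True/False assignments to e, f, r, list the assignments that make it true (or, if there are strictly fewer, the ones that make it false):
is never true.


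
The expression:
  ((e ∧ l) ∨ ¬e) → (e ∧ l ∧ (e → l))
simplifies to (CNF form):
e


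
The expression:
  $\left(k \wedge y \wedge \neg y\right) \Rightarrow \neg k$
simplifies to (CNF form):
$\text{True}$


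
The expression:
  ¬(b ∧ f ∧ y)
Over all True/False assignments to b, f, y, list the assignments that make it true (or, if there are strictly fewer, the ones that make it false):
is false only for:
  b=True, f=True, y=True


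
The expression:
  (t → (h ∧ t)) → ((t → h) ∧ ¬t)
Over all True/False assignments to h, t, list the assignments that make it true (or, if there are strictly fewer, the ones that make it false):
is false only for:
  h=True, t=True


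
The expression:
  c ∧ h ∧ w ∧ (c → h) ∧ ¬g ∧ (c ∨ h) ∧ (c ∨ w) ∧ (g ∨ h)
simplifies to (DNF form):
c ∧ h ∧ w ∧ ¬g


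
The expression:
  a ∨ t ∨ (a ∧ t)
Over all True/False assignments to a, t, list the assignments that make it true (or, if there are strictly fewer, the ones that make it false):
is false only for:
  a=False, t=False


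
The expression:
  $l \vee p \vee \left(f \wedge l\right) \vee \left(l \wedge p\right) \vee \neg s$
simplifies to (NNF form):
$l \vee p \vee \neg s$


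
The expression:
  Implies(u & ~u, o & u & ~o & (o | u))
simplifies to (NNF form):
True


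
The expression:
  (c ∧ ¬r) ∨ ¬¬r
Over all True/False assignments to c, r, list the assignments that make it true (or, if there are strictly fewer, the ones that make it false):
is false only for:
  c=False, r=False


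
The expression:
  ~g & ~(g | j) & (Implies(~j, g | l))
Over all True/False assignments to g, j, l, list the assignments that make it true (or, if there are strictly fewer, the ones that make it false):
is true only for:
  g=False, j=False, l=True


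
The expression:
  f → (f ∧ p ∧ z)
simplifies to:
(p ∧ z) ∨ ¬f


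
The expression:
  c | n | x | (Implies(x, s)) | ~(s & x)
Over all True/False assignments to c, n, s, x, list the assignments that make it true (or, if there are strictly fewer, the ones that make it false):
is always true.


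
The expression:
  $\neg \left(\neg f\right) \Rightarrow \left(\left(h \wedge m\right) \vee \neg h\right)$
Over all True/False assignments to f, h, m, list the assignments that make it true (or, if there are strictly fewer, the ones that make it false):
is false only for:
  f=True, h=True, m=False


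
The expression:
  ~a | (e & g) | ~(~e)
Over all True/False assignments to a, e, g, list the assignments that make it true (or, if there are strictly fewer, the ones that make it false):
is false only for:
  a=True, e=False, g=False;
  a=True, e=False, g=True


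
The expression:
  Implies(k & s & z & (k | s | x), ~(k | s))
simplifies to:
~k | ~s | ~z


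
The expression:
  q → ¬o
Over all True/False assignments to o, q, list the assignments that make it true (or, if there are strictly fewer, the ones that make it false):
is false only for:
  o=True, q=True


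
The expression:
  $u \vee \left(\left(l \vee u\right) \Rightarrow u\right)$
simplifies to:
$u \vee \neg l$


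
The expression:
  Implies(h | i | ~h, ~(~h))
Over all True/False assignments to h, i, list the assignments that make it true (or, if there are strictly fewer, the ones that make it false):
is true only for:
  h=True, i=False;
  h=True, i=True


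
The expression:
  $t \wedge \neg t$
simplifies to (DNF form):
$\text{False}$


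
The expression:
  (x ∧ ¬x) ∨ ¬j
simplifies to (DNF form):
¬j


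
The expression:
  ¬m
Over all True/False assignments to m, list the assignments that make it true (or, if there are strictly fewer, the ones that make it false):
is true only for:
  m=False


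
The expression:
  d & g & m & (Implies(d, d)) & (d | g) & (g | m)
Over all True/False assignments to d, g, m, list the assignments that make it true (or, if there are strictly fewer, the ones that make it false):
is true only for:
  d=True, g=True, m=True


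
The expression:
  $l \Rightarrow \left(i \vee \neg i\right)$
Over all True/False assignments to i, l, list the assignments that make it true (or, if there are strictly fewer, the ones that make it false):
is always true.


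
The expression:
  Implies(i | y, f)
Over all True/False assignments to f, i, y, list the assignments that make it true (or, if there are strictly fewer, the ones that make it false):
is false only for:
  f=False, i=False, y=True;
  f=False, i=True, y=False;
  f=False, i=True, y=True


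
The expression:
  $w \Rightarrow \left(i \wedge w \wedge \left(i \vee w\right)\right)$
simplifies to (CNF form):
$i \vee \neg w$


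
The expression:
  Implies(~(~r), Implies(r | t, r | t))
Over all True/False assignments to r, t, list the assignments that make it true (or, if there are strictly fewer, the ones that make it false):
is always true.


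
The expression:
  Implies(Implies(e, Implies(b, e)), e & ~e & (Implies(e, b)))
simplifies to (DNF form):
False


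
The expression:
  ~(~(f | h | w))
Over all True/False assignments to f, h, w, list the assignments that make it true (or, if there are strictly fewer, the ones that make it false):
is false only for:
  f=False, h=False, w=False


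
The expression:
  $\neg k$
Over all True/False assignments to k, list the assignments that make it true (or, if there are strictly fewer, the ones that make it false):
is true only for:
  k=False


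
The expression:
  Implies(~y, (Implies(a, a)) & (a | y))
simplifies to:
a | y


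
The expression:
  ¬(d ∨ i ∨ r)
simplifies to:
¬d ∧ ¬i ∧ ¬r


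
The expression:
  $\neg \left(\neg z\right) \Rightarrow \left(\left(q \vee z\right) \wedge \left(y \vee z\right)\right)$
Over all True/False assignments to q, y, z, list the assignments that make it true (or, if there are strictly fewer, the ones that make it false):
is always true.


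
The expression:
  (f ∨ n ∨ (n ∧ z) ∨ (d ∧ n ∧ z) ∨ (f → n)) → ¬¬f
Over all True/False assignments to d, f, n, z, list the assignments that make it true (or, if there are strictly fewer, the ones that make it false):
is true only for:
  d=False, f=True, n=False, z=False;
  d=False, f=True, n=False, z=True;
  d=False, f=True, n=True, z=False;
  d=False, f=True, n=True, z=True;
  d=True, f=True, n=False, z=False;
  d=True, f=True, n=False, z=True;
  d=True, f=True, n=True, z=False;
  d=True, f=True, n=True, z=True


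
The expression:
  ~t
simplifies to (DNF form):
~t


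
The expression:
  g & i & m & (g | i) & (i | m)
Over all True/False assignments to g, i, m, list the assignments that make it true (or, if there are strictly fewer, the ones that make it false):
is true only for:
  g=True, i=True, m=True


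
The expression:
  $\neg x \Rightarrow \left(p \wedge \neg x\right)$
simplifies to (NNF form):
$p \vee x$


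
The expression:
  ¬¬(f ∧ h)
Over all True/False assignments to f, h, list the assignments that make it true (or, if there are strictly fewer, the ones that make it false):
is true only for:
  f=True, h=True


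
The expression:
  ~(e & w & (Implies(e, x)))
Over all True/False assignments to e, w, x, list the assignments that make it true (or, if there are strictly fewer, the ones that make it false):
is false only for:
  e=True, w=True, x=True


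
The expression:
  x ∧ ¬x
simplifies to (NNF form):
False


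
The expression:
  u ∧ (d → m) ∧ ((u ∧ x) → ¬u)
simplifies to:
u ∧ ¬x ∧ (m ∨ ¬d)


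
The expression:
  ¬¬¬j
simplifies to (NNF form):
¬j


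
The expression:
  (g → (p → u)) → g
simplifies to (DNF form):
g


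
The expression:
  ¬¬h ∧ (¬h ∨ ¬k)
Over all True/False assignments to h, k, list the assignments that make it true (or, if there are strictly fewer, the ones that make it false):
is true only for:
  h=True, k=False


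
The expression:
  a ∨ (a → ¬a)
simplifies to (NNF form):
True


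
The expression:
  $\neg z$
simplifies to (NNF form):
$\neg z$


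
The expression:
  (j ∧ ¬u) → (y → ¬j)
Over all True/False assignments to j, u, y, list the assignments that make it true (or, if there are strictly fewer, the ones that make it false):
is false only for:
  j=True, u=False, y=True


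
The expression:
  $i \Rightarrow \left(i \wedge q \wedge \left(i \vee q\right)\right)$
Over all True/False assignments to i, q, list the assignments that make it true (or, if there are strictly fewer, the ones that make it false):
is false only for:
  i=True, q=False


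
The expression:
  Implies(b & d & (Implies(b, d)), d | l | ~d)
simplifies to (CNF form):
True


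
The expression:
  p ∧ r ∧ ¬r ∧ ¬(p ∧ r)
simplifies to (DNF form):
False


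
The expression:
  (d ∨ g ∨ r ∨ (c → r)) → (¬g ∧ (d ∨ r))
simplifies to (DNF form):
(c ∧ ¬g) ∨ (d ∧ ¬g) ∨ (r ∧ ¬g)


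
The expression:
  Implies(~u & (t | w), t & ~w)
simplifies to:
u | ~w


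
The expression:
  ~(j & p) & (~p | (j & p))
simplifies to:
~p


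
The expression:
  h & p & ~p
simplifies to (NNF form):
False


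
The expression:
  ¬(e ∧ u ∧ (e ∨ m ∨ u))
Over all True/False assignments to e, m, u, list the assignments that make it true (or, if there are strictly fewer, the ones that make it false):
is false only for:
  e=True, m=False, u=True;
  e=True, m=True, u=True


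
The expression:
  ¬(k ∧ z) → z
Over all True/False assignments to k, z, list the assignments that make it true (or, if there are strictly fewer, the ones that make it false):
is true only for:
  k=False, z=True;
  k=True, z=True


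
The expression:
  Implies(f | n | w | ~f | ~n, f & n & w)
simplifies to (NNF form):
f & n & w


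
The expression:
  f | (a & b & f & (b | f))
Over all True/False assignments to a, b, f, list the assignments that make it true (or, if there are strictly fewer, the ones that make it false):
is true only for:
  a=False, b=False, f=True;
  a=False, b=True, f=True;
  a=True, b=False, f=True;
  a=True, b=True, f=True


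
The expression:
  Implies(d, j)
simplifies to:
j | ~d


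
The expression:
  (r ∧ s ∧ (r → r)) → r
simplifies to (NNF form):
True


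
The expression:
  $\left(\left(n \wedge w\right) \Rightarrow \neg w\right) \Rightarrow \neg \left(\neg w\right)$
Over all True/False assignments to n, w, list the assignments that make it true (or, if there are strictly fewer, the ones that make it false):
is true only for:
  n=False, w=True;
  n=True, w=True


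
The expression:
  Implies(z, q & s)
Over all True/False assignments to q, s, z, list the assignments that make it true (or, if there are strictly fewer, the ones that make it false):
is false only for:
  q=False, s=False, z=True;
  q=False, s=True, z=True;
  q=True, s=False, z=True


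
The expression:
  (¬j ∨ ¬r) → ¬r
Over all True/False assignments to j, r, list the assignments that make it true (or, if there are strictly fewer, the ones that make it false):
is false only for:
  j=False, r=True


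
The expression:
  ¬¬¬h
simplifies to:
¬h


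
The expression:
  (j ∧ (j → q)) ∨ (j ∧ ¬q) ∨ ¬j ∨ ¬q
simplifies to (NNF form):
True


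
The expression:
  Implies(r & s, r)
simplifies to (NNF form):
True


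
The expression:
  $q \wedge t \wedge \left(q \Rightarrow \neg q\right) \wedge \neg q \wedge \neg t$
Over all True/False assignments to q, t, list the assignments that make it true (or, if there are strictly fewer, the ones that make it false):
is never true.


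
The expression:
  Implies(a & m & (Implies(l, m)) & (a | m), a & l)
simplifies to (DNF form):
l | ~a | ~m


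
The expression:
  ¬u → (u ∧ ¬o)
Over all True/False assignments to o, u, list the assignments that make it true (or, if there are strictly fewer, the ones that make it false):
is true only for:
  o=False, u=True;
  o=True, u=True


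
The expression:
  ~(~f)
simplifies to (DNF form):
f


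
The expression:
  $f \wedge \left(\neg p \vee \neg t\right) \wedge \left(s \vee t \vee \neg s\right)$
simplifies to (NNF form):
$f \wedge \left(\neg p \vee \neg t\right)$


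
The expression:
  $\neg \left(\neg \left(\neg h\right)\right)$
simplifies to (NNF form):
$\neg h$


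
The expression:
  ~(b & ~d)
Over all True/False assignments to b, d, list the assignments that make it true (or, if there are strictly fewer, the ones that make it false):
is false only for:
  b=True, d=False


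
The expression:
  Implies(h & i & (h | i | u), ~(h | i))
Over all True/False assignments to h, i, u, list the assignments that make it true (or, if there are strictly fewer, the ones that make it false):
is false only for:
  h=True, i=True, u=False;
  h=True, i=True, u=True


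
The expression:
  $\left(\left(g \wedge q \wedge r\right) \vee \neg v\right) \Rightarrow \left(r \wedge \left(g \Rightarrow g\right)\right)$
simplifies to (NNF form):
$r \vee v$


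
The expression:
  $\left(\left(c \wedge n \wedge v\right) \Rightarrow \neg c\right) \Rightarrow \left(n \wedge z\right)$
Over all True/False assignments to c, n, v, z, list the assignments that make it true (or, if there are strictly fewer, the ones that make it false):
is true only for:
  c=False, n=True, v=False, z=True;
  c=False, n=True, v=True, z=True;
  c=True, n=True, v=False, z=True;
  c=True, n=True, v=True, z=False;
  c=True, n=True, v=True, z=True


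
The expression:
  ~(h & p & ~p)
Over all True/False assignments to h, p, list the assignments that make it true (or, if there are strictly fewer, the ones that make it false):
is always true.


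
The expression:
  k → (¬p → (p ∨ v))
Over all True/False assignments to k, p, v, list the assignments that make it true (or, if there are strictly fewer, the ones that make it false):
is false only for:
  k=True, p=False, v=False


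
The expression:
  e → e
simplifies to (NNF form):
True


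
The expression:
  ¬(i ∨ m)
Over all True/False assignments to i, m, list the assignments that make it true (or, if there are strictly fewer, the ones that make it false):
is true only for:
  i=False, m=False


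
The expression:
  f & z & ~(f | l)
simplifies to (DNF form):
False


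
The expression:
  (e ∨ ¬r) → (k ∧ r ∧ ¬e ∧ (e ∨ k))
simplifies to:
r ∧ ¬e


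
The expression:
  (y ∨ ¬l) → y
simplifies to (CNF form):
l ∨ y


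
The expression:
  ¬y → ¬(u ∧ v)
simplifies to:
y ∨ ¬u ∨ ¬v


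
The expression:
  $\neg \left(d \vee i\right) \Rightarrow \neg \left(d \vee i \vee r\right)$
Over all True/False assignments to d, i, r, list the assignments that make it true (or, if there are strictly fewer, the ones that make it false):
is false only for:
  d=False, i=False, r=True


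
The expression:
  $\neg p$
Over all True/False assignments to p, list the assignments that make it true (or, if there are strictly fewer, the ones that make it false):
is true only for:
  p=False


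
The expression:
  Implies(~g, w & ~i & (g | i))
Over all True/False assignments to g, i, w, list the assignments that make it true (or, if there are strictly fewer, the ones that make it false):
is true only for:
  g=True, i=False, w=False;
  g=True, i=False, w=True;
  g=True, i=True, w=False;
  g=True, i=True, w=True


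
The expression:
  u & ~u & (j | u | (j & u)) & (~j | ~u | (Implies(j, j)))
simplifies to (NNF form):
False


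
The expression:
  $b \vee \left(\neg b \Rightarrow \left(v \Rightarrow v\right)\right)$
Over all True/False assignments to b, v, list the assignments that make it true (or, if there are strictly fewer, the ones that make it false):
is always true.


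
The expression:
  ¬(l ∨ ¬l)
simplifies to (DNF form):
False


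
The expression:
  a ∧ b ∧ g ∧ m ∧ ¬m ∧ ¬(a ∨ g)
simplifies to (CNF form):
False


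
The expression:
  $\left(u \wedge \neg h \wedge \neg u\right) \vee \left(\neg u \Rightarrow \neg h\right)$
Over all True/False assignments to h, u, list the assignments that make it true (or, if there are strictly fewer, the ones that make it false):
is false only for:
  h=True, u=False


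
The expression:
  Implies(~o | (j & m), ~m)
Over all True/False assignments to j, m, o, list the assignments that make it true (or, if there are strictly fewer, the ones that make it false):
is false only for:
  j=False, m=True, o=False;
  j=True, m=True, o=False;
  j=True, m=True, o=True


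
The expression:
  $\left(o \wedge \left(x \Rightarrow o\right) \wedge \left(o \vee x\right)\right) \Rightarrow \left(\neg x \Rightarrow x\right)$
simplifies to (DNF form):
$x \vee \neg o$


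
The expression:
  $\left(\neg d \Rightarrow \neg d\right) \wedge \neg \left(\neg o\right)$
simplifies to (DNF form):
$o$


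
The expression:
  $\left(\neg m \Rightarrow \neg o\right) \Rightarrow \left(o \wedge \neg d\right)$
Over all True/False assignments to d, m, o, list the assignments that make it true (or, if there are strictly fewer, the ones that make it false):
is true only for:
  d=False, m=False, o=True;
  d=False, m=True, o=True;
  d=True, m=False, o=True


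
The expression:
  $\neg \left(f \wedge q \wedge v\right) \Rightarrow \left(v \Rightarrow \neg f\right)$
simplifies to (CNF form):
$q \vee \neg f \vee \neg v$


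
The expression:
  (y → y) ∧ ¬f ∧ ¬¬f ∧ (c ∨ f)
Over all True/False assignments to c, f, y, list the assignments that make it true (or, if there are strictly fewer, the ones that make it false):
is never true.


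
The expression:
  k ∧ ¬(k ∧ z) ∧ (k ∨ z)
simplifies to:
k ∧ ¬z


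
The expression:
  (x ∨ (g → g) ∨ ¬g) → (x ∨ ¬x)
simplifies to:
True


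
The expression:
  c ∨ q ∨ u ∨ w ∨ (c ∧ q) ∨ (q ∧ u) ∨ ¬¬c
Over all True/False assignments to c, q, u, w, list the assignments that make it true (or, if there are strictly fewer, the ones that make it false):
is false only for:
  c=False, q=False, u=False, w=False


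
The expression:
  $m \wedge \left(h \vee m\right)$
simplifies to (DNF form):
$m$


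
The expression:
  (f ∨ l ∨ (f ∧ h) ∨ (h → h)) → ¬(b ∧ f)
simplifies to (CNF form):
¬b ∨ ¬f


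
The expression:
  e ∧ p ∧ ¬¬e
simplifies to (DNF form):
e ∧ p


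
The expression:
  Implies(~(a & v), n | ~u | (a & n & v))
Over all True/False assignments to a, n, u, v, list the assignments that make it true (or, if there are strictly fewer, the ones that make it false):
is false only for:
  a=False, n=False, u=True, v=False;
  a=False, n=False, u=True, v=True;
  a=True, n=False, u=True, v=False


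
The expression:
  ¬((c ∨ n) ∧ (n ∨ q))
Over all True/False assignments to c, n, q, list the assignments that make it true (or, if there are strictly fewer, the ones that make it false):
is true only for:
  c=False, n=False, q=False;
  c=False, n=False, q=True;
  c=True, n=False, q=False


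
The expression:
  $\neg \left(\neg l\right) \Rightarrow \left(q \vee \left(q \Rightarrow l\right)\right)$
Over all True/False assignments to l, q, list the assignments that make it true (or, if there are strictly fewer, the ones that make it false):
is always true.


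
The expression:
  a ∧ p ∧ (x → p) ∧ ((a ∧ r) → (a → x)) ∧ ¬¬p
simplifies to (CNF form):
a ∧ p ∧ (x ∨ ¬r)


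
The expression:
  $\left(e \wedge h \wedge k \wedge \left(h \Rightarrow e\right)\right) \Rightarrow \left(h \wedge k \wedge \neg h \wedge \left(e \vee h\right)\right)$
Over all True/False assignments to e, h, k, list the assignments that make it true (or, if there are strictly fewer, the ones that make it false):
is false only for:
  e=True, h=True, k=True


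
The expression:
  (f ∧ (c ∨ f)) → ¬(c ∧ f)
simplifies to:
¬c ∨ ¬f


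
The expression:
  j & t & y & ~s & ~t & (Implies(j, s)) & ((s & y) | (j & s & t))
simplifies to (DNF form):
False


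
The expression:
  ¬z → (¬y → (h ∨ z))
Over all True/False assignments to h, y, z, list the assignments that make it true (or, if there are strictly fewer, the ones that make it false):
is false only for:
  h=False, y=False, z=False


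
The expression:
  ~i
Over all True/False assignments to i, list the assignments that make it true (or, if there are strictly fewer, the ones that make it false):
is true only for:
  i=False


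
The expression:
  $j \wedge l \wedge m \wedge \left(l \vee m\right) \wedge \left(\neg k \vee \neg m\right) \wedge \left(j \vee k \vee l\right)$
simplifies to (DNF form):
$j \wedge l \wedge m \wedge \neg k$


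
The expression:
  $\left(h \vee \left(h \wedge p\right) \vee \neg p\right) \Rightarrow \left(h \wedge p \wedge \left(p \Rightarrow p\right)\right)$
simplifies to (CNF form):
$p$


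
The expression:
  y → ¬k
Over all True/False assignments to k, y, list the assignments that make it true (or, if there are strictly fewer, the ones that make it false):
is false only for:
  k=True, y=True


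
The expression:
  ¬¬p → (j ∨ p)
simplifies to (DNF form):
True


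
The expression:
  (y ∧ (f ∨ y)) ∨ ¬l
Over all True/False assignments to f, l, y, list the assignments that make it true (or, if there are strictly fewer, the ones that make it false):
is false only for:
  f=False, l=True, y=False;
  f=True, l=True, y=False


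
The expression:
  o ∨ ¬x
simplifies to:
o ∨ ¬x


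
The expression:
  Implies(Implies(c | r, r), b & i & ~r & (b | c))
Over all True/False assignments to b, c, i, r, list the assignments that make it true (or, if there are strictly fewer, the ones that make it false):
is true only for:
  b=False, c=True, i=False, r=False;
  b=False, c=True, i=True, r=False;
  b=True, c=False, i=True, r=False;
  b=True, c=True, i=False, r=False;
  b=True, c=True, i=True, r=False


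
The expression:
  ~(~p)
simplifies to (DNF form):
p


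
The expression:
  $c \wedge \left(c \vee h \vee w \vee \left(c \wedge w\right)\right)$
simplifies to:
$c$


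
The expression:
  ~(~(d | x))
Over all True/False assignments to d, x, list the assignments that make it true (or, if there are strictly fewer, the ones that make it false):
is false only for:
  d=False, x=False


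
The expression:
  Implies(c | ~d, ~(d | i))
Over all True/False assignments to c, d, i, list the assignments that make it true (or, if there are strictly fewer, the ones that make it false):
is true only for:
  c=False, d=False, i=False;
  c=False, d=True, i=False;
  c=False, d=True, i=True;
  c=True, d=False, i=False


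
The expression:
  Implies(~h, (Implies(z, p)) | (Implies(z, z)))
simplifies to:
True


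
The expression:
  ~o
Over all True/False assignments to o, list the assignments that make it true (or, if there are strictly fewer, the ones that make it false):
is true only for:
  o=False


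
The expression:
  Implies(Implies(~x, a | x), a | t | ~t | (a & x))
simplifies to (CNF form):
True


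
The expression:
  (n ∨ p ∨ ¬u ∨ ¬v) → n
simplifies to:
n ∨ (u ∧ v ∧ ¬p)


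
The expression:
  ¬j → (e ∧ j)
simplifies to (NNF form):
j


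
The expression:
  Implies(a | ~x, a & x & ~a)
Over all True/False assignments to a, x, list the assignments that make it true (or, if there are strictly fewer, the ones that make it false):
is true only for:
  a=False, x=True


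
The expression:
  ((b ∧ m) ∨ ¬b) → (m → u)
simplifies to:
u ∨ ¬m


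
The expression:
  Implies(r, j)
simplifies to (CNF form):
j | ~r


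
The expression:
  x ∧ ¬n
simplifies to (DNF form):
x ∧ ¬n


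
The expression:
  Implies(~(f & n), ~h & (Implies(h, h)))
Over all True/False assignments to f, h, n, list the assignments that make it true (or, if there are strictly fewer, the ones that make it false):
is false only for:
  f=False, h=True, n=False;
  f=False, h=True, n=True;
  f=True, h=True, n=False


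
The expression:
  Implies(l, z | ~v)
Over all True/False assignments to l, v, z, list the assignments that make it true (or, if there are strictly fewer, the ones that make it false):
is false only for:
  l=True, v=True, z=False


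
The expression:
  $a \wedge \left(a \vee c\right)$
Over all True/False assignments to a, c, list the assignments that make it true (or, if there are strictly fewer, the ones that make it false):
is true only for:
  a=True, c=False;
  a=True, c=True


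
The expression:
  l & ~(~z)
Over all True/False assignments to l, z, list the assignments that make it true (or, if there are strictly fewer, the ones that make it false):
is true only for:
  l=True, z=True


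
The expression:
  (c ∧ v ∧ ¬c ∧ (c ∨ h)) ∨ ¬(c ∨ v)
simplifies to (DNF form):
¬c ∧ ¬v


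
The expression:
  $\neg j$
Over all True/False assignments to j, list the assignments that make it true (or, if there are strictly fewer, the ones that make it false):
is true only for:
  j=False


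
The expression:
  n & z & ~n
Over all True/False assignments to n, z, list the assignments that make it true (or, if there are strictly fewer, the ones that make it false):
is never true.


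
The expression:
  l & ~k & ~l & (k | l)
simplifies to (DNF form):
False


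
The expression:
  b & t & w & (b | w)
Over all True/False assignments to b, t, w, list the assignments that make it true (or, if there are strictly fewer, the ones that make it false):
is true only for:
  b=True, t=True, w=True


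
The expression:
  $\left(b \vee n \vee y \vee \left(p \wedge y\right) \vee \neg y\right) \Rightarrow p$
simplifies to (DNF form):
$p$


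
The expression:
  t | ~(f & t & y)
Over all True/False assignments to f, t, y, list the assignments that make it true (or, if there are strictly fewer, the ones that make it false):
is always true.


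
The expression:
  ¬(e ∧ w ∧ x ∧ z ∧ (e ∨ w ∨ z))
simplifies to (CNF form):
¬e ∨ ¬w ∨ ¬x ∨ ¬z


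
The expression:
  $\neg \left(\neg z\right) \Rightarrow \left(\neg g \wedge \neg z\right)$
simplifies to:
$\neg z$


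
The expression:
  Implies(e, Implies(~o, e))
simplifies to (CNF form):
True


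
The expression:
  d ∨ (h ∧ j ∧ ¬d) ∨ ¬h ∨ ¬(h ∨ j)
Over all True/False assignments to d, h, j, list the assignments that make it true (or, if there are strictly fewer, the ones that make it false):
is false only for:
  d=False, h=True, j=False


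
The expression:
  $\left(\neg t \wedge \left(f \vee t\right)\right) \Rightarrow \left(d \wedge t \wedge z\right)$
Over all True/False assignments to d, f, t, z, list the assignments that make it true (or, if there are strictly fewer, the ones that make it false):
is false only for:
  d=False, f=True, t=False, z=False;
  d=False, f=True, t=False, z=True;
  d=True, f=True, t=False, z=False;
  d=True, f=True, t=False, z=True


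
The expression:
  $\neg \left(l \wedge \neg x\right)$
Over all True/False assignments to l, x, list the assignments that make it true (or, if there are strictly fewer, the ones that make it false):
is false only for:
  l=True, x=False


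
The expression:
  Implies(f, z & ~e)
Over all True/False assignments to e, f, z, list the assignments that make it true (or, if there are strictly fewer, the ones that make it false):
is false only for:
  e=False, f=True, z=False;
  e=True, f=True, z=False;
  e=True, f=True, z=True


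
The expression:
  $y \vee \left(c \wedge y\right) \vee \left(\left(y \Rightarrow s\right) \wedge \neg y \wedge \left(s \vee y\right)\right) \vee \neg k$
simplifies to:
$s \vee y \vee \neg k$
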